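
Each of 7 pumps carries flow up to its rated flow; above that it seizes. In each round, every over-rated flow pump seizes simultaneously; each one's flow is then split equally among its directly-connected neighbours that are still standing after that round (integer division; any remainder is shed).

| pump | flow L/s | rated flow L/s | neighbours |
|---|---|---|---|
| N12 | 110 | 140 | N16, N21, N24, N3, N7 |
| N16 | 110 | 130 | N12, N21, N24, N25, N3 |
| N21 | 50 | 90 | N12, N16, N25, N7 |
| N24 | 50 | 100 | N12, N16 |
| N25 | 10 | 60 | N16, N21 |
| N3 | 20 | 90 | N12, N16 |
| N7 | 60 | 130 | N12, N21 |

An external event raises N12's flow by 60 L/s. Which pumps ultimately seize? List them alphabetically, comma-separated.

N12, N16, N21, N24, N25, N7

Round 1 — N12 at 170 > 140. N12 seizes.
  N12 sheds 170 L/s to N16, N21, N24, N3, N7: 34 each.
    N16: 110+34 = 144 > 130
    N21: 50+34 = 84 ≤ 90
    N24: 50+34 = 84 ≤ 100
    N3: 20+34 = 54 ≤ 90
    N7: 60+34 = 94 ≤ 130
Round 2 — N16 seizes.
  N16 sheds 144 L/s to N21, N24, N25, N3: 36 each.
    N21: 84+36 = 120 > 90
    N24: 84+36 = 120 > 100
    N25: 10+36 = 46 ≤ 60
    N3: 54+36 = 90 ≤ 90
Round 3 — N21, N24 seize.
  N21 sheds 120 L/s to N25, N7: 60 each.
    N25: 46+60 = 106 > 60
    N7: 94+60 = 154 > 130
  N24 sheds 120 L/s: no online neighbours, lost.
Round 4 — N25, N7 seize.
  N25 sheds 106 L/s: no online neighbours, lost.
  N7 sheds 154 L/s: no online neighbours, lost.
No further seizures.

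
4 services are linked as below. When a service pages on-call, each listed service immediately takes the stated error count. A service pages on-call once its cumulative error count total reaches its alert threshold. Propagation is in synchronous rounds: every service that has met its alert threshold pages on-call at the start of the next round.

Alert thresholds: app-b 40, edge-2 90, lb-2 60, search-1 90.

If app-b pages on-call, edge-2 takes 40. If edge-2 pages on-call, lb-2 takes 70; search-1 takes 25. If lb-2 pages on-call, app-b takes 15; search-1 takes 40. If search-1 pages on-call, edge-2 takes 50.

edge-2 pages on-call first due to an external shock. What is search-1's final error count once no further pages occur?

65

Round 1 — edge-2 pages on-call (initial).
  lb-2: +70 → 70 ≥ 60
  search-1: +25 → 25 < 90
Round 2 — lb-2 pages on-call.
  app-b: +15 → 15 < 40
  search-1: +40 → 65 < 90
No further pages.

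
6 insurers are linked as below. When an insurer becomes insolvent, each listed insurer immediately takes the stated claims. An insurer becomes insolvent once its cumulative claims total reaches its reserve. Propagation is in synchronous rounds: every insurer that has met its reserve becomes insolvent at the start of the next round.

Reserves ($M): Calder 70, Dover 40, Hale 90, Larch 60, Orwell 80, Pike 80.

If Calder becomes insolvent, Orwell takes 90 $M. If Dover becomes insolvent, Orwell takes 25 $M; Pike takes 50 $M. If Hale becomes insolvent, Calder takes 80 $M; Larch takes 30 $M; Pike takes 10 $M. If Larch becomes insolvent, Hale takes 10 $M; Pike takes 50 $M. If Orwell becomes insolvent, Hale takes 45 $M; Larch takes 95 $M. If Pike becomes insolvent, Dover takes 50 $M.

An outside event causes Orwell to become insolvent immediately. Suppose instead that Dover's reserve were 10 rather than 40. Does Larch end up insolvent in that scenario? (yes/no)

With Dover's reserve at 10:
Round 1 — Orwell becomes insolvent (initial).
  Hale: +45 → 45 < 90
  Larch: +95 → 95 ≥ 60
Round 2 — Larch becomes insolvent.
  Hale: +10 → 55 < 90
  Pike: +50 → 50 < 80
No further insolvencies.

yes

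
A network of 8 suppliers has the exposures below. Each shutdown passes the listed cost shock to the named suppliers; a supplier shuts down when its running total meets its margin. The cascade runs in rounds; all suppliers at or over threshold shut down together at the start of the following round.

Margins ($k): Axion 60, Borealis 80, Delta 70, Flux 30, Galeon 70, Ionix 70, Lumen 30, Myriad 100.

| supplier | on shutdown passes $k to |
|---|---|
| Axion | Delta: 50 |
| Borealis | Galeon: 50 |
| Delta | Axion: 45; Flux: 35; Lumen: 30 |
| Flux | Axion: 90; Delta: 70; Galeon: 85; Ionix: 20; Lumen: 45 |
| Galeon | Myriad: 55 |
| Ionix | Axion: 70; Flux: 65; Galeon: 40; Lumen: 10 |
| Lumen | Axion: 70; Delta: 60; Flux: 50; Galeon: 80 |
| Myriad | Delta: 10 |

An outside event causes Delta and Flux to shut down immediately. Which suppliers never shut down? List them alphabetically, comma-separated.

Round 1 — Delta, Flux shut down (initial).
  Axion: +45+90 → 135 ≥ 60
  Galeon: +85 → 85 ≥ 70
  Ionix: +20 → 20 < 70
  Lumen: +30+45 → 75 ≥ 30
Round 2 — Axion, Galeon, Lumen shut down.
  Myriad: +55 → 55 < 100
No further shutdowns.

Borealis, Ionix, Myriad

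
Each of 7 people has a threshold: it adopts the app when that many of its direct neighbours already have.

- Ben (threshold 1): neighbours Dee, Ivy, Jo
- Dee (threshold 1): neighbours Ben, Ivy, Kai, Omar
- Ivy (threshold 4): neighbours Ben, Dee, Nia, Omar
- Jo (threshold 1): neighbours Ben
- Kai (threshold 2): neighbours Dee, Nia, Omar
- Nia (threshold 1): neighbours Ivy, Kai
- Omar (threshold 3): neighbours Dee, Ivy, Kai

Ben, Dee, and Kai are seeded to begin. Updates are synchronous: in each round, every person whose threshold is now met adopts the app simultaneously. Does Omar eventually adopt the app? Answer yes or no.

no

Round 1 — Ben, Dee, Kai adopt the app (initial).
Round 2 — checking thresholds:
  Ivy: 2 of 4 neighbours < 4, below threshold.
  Jo: 1 of 1 neighbours ≥ 1, adopts the app.
  Nia: 1 of 2 neighbours ≥ 1, adopts the app.
  Omar: 2 of 3 neighbours < 3, below threshold.
Round 3 — no new adoptions; cascade stops.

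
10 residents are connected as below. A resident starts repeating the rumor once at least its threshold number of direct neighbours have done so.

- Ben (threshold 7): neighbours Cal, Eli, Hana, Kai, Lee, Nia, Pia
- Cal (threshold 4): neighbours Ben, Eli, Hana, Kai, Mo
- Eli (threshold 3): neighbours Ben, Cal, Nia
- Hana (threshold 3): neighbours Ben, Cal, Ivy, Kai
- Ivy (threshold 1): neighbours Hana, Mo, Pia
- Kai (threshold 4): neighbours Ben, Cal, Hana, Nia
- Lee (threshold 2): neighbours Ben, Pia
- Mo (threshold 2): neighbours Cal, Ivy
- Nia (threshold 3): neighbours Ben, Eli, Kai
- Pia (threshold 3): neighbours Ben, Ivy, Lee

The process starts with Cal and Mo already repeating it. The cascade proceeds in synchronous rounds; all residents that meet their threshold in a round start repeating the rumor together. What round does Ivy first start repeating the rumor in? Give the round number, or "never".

2

Round 1 — Cal, Mo start repeating the rumor (initial).
Round 2 — checking thresholds:
  Ben: 1 of 7 neighbours < 7, not yet.
  Eli: 1 of 3 neighbours < 3, not yet.
  Hana: 1 of 4 neighbours < 3, not yet.
  Ivy: 1 of 3 neighbours ≥ 1, starts repeating the rumor.
  Kai: 1 of 4 neighbours < 4, not yet.
Round 3 — no new spreads; cascade stops.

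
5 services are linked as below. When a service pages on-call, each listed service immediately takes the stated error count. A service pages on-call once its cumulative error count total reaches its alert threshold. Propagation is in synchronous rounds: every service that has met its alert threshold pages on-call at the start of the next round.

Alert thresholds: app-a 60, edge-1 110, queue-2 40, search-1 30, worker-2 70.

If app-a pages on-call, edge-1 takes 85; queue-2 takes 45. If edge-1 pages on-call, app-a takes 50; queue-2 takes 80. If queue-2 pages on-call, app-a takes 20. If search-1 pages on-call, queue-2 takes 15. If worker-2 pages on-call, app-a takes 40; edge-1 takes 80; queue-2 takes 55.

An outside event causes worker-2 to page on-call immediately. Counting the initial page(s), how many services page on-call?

4

Round 1 — worker-2 pages on-call (initial).
  app-a: +40 → 40 < 60
  edge-1: +80 → 80 < 110
  queue-2: +55 → 55 ≥ 40
Round 2 — queue-2 pages on-call.
  app-a: +20 → 60 ≥ 60
Round 3 — app-a pages on-call.
  edge-1: +85 → 165 ≥ 110
Round 4 — edge-1 pages on-call.
No further pages.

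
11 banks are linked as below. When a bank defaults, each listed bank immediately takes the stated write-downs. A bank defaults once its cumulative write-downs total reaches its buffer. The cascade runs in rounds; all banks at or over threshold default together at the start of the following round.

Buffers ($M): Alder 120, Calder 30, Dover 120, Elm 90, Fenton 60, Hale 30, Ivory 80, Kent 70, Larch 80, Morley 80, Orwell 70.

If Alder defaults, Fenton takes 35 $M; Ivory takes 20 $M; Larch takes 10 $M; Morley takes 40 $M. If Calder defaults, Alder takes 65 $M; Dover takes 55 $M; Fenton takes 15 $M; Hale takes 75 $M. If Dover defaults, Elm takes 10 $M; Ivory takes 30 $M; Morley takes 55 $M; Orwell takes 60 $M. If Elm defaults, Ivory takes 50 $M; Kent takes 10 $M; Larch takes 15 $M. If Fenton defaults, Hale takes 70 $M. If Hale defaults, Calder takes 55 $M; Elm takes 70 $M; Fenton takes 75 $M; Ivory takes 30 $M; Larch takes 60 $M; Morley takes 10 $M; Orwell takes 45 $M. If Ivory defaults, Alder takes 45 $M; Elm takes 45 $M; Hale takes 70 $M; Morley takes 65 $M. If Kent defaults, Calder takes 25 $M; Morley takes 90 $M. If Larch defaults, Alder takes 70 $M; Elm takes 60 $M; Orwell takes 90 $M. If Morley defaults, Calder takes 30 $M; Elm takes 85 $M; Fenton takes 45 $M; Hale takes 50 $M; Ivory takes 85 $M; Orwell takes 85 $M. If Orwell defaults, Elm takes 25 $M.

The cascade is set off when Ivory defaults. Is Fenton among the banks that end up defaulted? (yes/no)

yes

Round 1 — Ivory defaults (initial).
  Alder: +45 → 45 < 120
  Elm: +45 → 45 < 90
  Hale: +70 → 70 ≥ 30
  Morley: +65 → 65 < 80
Round 2 — Hale defaults.
  Calder: +55 → 55 ≥ 30
  Elm: +70 → 115 ≥ 90
  Fenton: +75 → 75 ≥ 60
  Larch: +60 → 60 < 80
  Morley: +10 → 75 < 80
  Orwell: +45 → 45 < 70
Round 3 — Calder, Elm, Fenton default.
  Alder: +65 → 110 < 120
  Dover: +55 → 55 < 120
  Kent: +10 → 10 < 70
  Larch: +15 → 75 < 80
No further defaults.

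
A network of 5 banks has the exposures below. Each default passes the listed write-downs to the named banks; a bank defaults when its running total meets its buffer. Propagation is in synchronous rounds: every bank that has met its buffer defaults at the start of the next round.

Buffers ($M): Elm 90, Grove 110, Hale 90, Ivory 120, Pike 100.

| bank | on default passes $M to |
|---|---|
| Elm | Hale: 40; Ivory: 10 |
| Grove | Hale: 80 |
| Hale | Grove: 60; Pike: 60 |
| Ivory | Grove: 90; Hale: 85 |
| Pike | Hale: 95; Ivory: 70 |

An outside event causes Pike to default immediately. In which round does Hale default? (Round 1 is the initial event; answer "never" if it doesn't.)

2

Round 1 — Pike defaults (initial).
  Hale: +95 → 95 ≥ 90
  Ivory: +70 → 70 < 120
Round 2 — Hale defaults.
  Grove: +60 → 60 < 110
No further defaults.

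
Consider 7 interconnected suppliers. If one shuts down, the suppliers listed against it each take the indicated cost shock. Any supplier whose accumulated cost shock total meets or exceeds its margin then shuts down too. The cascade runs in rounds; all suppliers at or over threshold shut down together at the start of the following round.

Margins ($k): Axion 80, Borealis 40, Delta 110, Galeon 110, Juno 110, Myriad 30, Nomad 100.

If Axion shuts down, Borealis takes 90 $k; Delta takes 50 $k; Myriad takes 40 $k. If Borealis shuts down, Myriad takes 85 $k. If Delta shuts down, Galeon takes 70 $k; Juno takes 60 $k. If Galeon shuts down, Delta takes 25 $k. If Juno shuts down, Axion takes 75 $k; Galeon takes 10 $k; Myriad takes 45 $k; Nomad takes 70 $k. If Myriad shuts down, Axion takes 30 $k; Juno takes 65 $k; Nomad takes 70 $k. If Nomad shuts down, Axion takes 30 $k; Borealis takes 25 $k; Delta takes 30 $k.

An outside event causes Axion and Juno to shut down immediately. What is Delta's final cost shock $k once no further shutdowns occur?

Round 1 — Axion, Juno shut down (initial).
  Borealis: +90 → 90 ≥ 40
  Delta: +50 → 50 < 110
  Galeon: +10 → 10 < 110
  Myriad: +40+45 → 85 ≥ 30
  Nomad: +70 → 70 < 100
Round 2 — Borealis, Myriad shut down.
  Nomad: +70 → 140 ≥ 100
Round 3 — Nomad shuts down.
  Delta: +30 → 80 < 110
No further shutdowns.

80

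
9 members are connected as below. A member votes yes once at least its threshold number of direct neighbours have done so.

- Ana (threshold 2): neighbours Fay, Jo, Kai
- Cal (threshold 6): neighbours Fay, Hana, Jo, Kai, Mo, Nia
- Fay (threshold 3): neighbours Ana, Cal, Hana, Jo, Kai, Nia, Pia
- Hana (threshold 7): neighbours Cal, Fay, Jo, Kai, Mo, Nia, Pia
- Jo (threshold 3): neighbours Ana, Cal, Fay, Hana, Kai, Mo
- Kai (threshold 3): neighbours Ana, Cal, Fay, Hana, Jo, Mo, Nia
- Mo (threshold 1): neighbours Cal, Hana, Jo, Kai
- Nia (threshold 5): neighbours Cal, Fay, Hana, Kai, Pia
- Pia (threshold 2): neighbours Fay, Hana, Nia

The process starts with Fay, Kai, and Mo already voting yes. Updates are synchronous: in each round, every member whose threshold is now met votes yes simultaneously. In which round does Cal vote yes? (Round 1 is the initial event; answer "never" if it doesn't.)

never

Round 1 — Fay, Kai, Mo vote yes (initial).
Round 2 — checking thresholds:
  Ana: 2 of 3 neighbours ≥ 2, votes yes.
  Cal: 3 of 6 neighbours < 6, not yet.
  Hana: 3 of 7 neighbours < 7, not yet.
  Jo: 3 of 6 neighbours ≥ 3, votes yes.
  Nia: 2 of 5 neighbours < 5, not yet.
  Pia: 1 of 3 neighbours < 2, not yet.
Round 3 — no new yes votes; cascade stops.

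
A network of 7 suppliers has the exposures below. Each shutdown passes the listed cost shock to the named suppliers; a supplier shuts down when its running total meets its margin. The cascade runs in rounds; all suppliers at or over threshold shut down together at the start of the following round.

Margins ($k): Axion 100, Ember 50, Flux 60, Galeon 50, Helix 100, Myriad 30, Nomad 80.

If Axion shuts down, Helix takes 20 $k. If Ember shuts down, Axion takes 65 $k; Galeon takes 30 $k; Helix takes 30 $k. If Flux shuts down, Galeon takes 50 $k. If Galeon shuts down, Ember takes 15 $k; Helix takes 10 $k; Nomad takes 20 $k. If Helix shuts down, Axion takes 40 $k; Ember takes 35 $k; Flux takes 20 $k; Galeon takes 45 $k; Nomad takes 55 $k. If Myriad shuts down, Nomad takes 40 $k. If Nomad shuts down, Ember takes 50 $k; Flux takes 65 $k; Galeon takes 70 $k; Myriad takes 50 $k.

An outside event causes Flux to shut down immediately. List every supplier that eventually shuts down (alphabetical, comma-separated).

Round 1 — Flux shuts down (initial).
  Galeon: +50 → 50 ≥ 50
Round 2 — Galeon shuts down.
  Ember: +15 → 15 < 50
  Helix: +10 → 10 < 100
  Nomad: +20 → 20 < 80
No further shutdowns.

Flux, Galeon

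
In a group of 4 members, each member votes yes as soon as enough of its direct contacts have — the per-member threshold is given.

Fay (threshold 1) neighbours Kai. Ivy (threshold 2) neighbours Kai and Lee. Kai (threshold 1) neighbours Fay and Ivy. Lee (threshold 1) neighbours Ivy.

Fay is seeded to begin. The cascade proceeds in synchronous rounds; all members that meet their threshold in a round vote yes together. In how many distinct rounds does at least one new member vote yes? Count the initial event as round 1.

Round 1 — Fay votes yes (initial).
Round 2 — checking thresholds:
  Kai: 1 of 2 neighbours ≥ 1, votes yes.
Round 3 — no new yes votes; cascade stops.

2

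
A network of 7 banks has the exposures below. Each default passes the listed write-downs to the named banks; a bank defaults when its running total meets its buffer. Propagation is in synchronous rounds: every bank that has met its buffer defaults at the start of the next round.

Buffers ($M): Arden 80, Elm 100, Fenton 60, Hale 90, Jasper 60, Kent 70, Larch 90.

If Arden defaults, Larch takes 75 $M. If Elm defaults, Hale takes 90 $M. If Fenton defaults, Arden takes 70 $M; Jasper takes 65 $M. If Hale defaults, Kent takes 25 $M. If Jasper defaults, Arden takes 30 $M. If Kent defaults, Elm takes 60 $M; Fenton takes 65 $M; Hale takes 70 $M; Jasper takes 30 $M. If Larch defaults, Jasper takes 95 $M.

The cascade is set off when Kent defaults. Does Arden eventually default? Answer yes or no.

yes

Round 1 — Kent defaults (initial).
  Elm: +60 → 60 < 100
  Fenton: +65 → 65 ≥ 60
  Hale: +70 → 70 < 90
  Jasper: +30 → 30 < 60
Round 2 — Fenton defaults.
  Arden: +70 → 70 < 80
  Jasper: +65 → 95 ≥ 60
Round 3 — Jasper defaults.
  Arden: +30 → 100 ≥ 80
Round 4 — Arden defaults.
  Larch: +75 → 75 < 90
No further defaults.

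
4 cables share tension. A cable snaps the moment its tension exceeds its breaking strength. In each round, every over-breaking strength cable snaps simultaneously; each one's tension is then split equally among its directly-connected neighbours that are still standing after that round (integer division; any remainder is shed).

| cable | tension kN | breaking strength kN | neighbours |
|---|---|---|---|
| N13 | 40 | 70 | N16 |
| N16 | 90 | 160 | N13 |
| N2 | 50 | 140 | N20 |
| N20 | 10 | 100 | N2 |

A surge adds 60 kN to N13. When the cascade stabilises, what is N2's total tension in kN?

50

Round 1 — N13 at 100 > 70. N13 snaps.
  N13 sheds 100 kN to N16: 100 each.
    N16: 90+100 = 190 > 160
Round 2 — N16 snaps.
  N16 sheds 190 kN: no online neighbours, lost.
No further breaks.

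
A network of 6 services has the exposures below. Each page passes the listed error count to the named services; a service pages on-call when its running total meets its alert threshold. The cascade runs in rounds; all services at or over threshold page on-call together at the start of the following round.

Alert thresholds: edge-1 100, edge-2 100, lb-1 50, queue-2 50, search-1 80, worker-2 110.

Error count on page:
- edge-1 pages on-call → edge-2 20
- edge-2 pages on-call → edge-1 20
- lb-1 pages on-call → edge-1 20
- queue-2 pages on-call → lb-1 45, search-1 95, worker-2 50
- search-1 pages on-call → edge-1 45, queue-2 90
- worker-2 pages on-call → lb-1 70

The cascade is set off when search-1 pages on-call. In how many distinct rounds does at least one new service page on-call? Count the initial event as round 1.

Round 1 — search-1 pages on-call (initial).
  edge-1: +45 → 45 < 100
  queue-2: +90 → 90 ≥ 50
Round 2 — queue-2 pages on-call.
  lb-1: +45 → 45 < 50
  worker-2: +50 → 50 < 110
No further pages.

2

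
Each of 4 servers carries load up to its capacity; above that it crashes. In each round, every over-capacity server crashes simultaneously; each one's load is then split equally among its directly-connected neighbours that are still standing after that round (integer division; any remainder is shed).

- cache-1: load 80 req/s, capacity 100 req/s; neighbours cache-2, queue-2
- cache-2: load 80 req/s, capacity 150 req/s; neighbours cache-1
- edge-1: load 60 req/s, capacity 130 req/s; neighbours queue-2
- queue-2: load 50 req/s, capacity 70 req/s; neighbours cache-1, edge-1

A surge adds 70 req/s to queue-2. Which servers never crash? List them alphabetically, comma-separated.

edge-1

Round 1 — queue-2 at 120 > 70. queue-2 crashes.
  queue-2 sheds 120 req/s to cache-1, edge-1: 60 each.
    cache-1: 80+60 = 140 > 100
    edge-1: 60+60 = 120 ≤ 130
Round 2 — cache-1 crashes.
  cache-1 sheds 140 req/s to cache-2: 140 each.
    cache-2: 80+140 = 220 > 150
Round 3 — cache-2 crashes.
  cache-2 sheds 220 req/s: no online neighbours, lost.
No further crashes.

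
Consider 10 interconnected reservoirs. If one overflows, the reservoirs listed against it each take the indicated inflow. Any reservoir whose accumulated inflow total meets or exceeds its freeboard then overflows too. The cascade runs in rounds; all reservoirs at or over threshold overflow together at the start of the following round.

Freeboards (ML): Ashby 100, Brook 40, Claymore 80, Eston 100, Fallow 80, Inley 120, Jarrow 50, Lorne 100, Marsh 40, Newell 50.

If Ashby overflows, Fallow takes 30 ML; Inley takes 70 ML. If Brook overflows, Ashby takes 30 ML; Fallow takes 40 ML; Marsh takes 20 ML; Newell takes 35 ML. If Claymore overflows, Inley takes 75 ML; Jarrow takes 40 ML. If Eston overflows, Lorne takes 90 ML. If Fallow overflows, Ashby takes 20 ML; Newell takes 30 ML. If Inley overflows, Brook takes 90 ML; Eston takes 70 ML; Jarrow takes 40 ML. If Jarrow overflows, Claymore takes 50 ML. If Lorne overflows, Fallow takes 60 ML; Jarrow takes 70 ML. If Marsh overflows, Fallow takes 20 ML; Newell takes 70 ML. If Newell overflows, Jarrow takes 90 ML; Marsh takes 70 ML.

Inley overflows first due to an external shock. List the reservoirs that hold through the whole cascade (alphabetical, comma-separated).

Ashby, Claymore, Eston, Fallow, Jarrow, Lorne, Marsh, Newell

Round 1 — Inley overflows (initial).
  Brook: +90 → 90 ≥ 40
  Eston: +70 → 70 < 100
  Jarrow: +40 → 40 < 50
Round 2 — Brook overflows.
  Ashby: +30 → 30 < 100
  Fallow: +40 → 40 < 80
  Marsh: +20 → 20 < 40
  Newell: +35 → 35 < 50
No further overflows.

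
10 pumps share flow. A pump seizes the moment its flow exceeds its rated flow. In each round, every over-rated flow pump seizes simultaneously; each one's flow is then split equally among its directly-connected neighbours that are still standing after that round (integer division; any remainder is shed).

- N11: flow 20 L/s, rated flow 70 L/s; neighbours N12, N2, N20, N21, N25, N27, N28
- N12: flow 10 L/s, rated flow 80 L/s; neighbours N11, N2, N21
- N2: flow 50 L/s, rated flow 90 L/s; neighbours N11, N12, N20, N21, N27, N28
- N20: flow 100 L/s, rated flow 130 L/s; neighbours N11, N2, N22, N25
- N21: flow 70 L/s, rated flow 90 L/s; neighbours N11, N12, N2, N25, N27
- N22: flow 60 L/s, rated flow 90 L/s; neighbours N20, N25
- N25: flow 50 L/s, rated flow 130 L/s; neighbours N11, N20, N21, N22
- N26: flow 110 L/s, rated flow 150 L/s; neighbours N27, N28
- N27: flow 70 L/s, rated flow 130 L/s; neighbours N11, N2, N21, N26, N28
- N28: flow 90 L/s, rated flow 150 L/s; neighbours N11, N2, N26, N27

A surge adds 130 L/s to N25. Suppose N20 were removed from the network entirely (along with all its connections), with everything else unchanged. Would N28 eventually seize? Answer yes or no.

With N20 removed:
Round 1 — N25 at 180 > 130. N25 seizes.
  N25 sheds 180 L/s to N11, N21, N22: 60 each.
    N11: 20+60 = 80 > 70
    N21: 70+60 = 130 > 90
    N22: 60+60 = 120 > 90
Round 2 — N11, N21, N22 seize.
  N11 sheds 80 L/s to N12, N2, N27, N28: 20 each.
    N12: 10+20 = 30 ≤ 80
    N2: 50+20 = 70 ≤ 90
    N27: 70+20 = 90 ≤ 130
    N28: 90+20 = 110 ≤ 150
  N21 sheds 130 L/s to N12, N2, N27: 43 each (1 lost).
    N12: 30+43 = 73 ≤ 80
    N2: 70+43 = 113 > 90
    N27: 90+43 = 133 > 130
  N22 sheds 120 L/s: no online neighbours, lost.
Round 3 — N2, N27 seize.
  N2 sheds 113 L/s to N12, N28: 56 each (1 lost).
    N12: 73+56 = 129 > 80
    N28: 110+56 = 166 > 150
  N27 sheds 133 L/s to N26, N28: 66 each (1 lost).
    N26: 110+66 = 176 > 150
    N28: 166+66 = 232 > 150
Round 4 — N12, N26, N28 seize.
  N12 sheds 129 L/s: no online neighbours, lost.
  N26 sheds 176 L/s: no online neighbours, lost.
  N28 sheds 232 L/s: no online neighbours, lost.
No further seizures.

yes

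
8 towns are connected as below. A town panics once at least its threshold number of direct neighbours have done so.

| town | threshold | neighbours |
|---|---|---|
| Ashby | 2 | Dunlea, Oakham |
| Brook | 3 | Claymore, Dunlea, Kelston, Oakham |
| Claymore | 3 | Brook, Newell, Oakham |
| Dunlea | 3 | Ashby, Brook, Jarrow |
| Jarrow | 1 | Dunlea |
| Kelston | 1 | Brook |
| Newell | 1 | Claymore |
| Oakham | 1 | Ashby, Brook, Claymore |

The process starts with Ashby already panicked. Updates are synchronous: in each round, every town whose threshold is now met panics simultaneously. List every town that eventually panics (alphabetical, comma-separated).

Round 1 — Ashby panics (initial).
Round 2 — checking thresholds:
  Dunlea: 1 of 3 neighbours < 3, holds.
  Oakham: 1 of 3 neighbours ≥ 1, panics.
Round 3 — no new panics; cascade stops.

Ashby, Oakham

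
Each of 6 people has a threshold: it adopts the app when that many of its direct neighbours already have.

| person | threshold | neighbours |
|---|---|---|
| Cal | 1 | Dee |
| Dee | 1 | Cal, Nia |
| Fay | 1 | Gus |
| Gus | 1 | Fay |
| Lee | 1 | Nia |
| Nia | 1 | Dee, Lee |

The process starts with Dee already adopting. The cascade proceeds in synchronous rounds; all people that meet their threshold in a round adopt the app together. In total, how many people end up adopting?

4

Round 1 — Dee adopts the app (initial).
Round 2 — checking thresholds:
  Cal: 1 of 1 neighbours ≥ 1, adopts the app.
  Nia: 1 of 2 neighbours ≥ 1, adopts the app.
Round 3 — checking thresholds:
  Lee: 1 of 1 neighbours ≥ 1, adopts the app.
Round 4 — no new adoptions; cascade stops.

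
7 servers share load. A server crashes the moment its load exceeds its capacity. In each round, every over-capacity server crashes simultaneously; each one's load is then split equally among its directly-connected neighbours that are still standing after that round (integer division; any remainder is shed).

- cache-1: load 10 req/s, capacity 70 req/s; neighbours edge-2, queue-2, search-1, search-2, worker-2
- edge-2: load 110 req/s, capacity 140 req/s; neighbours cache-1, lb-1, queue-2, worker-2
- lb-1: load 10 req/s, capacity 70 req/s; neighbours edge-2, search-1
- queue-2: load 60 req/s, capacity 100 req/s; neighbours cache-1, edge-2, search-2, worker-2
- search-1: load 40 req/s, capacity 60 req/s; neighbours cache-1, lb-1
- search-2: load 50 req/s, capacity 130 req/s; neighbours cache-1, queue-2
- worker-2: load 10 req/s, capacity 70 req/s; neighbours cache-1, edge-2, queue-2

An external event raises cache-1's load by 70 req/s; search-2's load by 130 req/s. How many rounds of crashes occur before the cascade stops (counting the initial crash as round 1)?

Round 1 — cache-1 at 80 > 70; search-2 at 180 > 130. cache-1, search-2 crash.
  cache-1 sheds 80 req/s to edge-2, queue-2, search-1, worker-2: 20 each.
    edge-2: 110+20 = 130 ≤ 140
    queue-2: 60+20 = 80 ≤ 100
    search-1: 40+20 = 60 ≤ 60
    worker-2: 10+20 = 30 ≤ 70
  search-2 sheds 180 req/s to queue-2: 180 each.
    queue-2: 80+180 = 260 > 100
Round 2 — queue-2 crashes.
  queue-2 sheds 260 req/s to edge-2, worker-2: 130 each.
    edge-2: 130+130 = 260 > 140
    worker-2: 30+130 = 160 > 70
Round 3 — edge-2, worker-2 crash.
  edge-2 sheds 260 req/s to lb-1: 260 each.
    lb-1: 10+260 = 270 > 70
  worker-2 sheds 160 req/s: no online neighbours, lost.
Round 4 — lb-1 crashes.
  lb-1 sheds 270 req/s to search-1: 270 each.
    search-1: 60+270 = 330 > 60
Round 5 — search-1 crashes.
  search-1 sheds 330 req/s: no online neighbours, lost.
No further crashes.

5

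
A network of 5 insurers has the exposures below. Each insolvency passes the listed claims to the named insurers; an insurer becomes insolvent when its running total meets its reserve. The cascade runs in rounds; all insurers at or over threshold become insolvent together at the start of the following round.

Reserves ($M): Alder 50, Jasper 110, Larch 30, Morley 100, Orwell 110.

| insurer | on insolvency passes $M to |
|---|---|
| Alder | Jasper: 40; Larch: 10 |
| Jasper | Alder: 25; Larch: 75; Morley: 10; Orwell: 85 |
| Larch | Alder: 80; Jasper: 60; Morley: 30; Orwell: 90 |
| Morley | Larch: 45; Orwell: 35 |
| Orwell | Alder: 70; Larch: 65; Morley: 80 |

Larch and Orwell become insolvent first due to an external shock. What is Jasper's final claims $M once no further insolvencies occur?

100

Round 1 — Larch, Orwell become insolvent (initial).
  Alder: +80+70 → 150 ≥ 50
  Jasper: +60 → 60 < 110
  Morley: +30+80 → 110 ≥ 100
Round 2 — Alder, Morley become insolvent.
  Jasper: +40 → 100 < 110
No further insolvencies.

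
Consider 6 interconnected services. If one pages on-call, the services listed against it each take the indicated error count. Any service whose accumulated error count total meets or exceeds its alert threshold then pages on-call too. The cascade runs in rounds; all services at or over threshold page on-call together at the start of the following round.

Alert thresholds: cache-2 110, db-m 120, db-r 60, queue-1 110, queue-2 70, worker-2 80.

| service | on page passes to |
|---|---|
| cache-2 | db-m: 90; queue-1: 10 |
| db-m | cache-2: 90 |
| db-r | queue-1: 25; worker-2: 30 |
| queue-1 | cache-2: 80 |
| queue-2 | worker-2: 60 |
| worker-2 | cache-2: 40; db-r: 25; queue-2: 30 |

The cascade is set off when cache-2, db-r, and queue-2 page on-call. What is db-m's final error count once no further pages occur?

90

Round 1 — cache-2, db-r, queue-2 page on-call (initial).
  db-m: +90 → 90 < 120
  queue-1: +10+25 → 35 < 110
  worker-2: +30+60 → 90 ≥ 80
Round 2 — worker-2 pages on-call.
No further pages.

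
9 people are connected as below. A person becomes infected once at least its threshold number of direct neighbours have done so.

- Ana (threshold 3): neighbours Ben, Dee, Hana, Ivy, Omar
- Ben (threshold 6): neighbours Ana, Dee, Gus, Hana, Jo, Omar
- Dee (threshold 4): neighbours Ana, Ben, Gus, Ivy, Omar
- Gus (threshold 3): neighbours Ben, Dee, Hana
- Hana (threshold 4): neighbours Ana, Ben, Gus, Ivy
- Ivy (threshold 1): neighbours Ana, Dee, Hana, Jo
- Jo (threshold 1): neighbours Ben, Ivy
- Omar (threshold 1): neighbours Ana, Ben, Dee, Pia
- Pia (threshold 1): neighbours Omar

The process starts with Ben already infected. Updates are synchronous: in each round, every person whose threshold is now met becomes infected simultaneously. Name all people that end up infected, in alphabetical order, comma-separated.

Ana, Ben, Dee, Ivy, Jo, Omar, Pia

Round 1 — Ben becomes infected (initial).
Round 2 — checking thresholds:
  Ana: 1 of 5 neighbours < 3, below threshold.
  Dee: 1 of 5 neighbours < 4, below threshold.
  Gus: 1 of 3 neighbours < 3, below threshold.
  Hana: 1 of 4 neighbours < 4, below threshold.
  Jo: 1 of 2 neighbours ≥ 1, becomes infected.
  Omar: 1 of 4 neighbours ≥ 1, becomes infected.
Round 3 — checking thresholds:
  Ana: 2 of 5 neighbours < 3, below threshold.
  Dee: 2 of 5 neighbours < 4, below threshold.
  Gus: 1 of 3 neighbours < 3, below threshold.
  Hana: 1 of 4 neighbours < 4, below threshold.
  Ivy: 1 of 4 neighbours ≥ 1, becomes infected.
  Pia: 1 of 1 neighbours ≥ 1, becomes infected.
Round 4 — checking thresholds:
  Ana: 3 of 5 neighbours ≥ 3, becomes infected.
  Dee: 3 of 5 neighbours < 4, below threshold.
  Gus: 1 of 3 neighbours < 3, below threshold.
  Hana: 2 of 4 neighbours < 4, below threshold.
Round 5 — checking thresholds:
  Dee: 4 of 5 neighbours ≥ 4, becomes infected.
  Gus: 1 of 3 neighbours < 3, below threshold.
  Hana: 3 of 4 neighbours < 4, below threshold.
Round 6 — no new infections; cascade stops.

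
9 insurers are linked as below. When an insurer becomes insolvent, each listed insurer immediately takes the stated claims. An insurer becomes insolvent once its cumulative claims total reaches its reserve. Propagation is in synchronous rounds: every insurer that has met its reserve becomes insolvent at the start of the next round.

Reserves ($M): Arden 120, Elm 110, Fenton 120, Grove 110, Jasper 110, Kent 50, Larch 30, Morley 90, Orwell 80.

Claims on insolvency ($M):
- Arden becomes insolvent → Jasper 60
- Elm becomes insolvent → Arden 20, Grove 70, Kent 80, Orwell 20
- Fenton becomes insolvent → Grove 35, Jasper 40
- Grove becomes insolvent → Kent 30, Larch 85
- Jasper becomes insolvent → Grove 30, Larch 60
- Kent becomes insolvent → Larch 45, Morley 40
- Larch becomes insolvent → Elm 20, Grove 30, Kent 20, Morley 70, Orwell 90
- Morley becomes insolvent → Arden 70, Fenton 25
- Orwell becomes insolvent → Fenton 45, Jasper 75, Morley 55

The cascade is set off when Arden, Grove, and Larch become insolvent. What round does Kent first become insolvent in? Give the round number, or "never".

Round 1 — Arden, Grove, Larch become insolvent (initial).
  Elm: +20 → 20 < 110
  Jasper: +60 → 60 < 110
  Kent: +30+20 → 50 ≥ 50
  Morley: +70 → 70 < 90
  Orwell: +90 → 90 ≥ 80
Round 2 — Kent, Orwell become insolvent.
  Fenton: +45 → 45 < 120
  Jasper: +75 → 135 ≥ 110
  Morley: +40+55 → 165 ≥ 90
Round 3 — Jasper, Morley become insolvent.
  Fenton: +25 → 70 < 120
No further insolvencies.

2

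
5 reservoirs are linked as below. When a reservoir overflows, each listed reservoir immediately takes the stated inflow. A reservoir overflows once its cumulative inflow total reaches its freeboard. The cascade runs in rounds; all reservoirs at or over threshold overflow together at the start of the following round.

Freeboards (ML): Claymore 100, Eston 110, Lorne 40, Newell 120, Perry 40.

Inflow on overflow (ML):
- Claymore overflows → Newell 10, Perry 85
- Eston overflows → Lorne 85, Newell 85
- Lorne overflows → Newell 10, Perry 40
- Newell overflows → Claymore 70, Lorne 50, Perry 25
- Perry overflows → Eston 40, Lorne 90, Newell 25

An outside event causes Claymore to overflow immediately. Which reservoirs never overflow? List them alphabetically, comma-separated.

Eston, Newell

Round 1 — Claymore overflows (initial).
  Newell: +10 → 10 < 120
  Perry: +85 → 85 ≥ 40
Round 2 — Perry overflows.
  Eston: +40 → 40 < 110
  Lorne: +90 → 90 ≥ 40
  Newell: +25 → 35 < 120
Round 3 — Lorne overflows.
  Newell: +10 → 45 < 120
No further overflows.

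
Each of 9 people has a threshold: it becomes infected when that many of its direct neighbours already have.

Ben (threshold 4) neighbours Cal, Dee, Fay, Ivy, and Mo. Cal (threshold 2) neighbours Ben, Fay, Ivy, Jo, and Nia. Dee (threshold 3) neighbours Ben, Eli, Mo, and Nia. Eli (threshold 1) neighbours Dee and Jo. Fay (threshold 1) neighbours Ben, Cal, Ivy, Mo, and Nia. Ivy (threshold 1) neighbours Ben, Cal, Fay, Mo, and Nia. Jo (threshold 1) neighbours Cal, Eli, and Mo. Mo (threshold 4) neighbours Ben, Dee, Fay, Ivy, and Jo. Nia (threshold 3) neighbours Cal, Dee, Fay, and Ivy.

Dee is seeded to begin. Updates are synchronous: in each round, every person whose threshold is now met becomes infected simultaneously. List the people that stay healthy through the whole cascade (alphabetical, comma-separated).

Ben, Cal, Fay, Ivy, Mo, Nia

Round 1 — Dee becomes infected (initial).
Round 2 — checking thresholds:
  Ben: 1 of 5 neighbours < 4, below threshold.
  Eli: 1 of 2 neighbours ≥ 1, becomes infected.
  Mo: 1 of 5 neighbours < 4, below threshold.
  Nia: 1 of 4 neighbours < 3, below threshold.
Round 3 — checking thresholds:
  Ben: 1 of 5 neighbours < 4, below threshold.
  Jo: 1 of 3 neighbours ≥ 1, becomes infected.
  Mo: 1 of 5 neighbours < 4, below threshold.
  Nia: 1 of 4 neighbours < 3, below threshold.
Round 4 — no new infections; cascade stops.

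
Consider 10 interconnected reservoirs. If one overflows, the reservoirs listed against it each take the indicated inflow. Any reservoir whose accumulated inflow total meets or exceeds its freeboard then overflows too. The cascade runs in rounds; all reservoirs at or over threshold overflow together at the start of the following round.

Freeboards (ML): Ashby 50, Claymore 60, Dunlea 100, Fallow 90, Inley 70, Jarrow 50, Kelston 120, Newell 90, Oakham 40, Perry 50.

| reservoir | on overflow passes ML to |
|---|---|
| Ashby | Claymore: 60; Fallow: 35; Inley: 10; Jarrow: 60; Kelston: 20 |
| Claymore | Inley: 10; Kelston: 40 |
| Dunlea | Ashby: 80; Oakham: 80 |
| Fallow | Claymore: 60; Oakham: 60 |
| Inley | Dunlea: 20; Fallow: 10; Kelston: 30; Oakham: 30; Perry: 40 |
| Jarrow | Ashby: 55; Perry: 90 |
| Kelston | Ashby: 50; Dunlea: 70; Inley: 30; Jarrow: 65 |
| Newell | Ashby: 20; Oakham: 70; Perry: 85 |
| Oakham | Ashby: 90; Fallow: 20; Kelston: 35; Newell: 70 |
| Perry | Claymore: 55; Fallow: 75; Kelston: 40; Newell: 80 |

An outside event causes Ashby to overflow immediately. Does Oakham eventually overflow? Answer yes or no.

yes

Round 1 — Ashby overflows (initial).
  Claymore: +60 → 60 ≥ 60
  Fallow: +35 → 35 < 90
  Inley: +10 → 10 < 70
  Jarrow: +60 → 60 ≥ 50
  Kelston: +20 → 20 < 120
Round 2 — Claymore, Jarrow overflow.
  Inley: +10 → 20 < 70
  Kelston: +40 → 60 < 120
  Perry: +90 → 90 ≥ 50
Round 3 — Perry overflows.
  Fallow: +75 → 110 ≥ 90
  Kelston: +40 → 100 < 120
  Newell: +80 → 80 < 90
Round 4 — Fallow overflows.
  Oakham: +60 → 60 ≥ 40
Round 5 — Oakham overflows.
  Kelston: +35 → 135 ≥ 120
  Newell: +70 → 150 ≥ 90
Round 6 — Kelston, Newell overflow.
  Dunlea: +70 → 70 < 100
  Inley: +30 → 50 < 70
No further overflows.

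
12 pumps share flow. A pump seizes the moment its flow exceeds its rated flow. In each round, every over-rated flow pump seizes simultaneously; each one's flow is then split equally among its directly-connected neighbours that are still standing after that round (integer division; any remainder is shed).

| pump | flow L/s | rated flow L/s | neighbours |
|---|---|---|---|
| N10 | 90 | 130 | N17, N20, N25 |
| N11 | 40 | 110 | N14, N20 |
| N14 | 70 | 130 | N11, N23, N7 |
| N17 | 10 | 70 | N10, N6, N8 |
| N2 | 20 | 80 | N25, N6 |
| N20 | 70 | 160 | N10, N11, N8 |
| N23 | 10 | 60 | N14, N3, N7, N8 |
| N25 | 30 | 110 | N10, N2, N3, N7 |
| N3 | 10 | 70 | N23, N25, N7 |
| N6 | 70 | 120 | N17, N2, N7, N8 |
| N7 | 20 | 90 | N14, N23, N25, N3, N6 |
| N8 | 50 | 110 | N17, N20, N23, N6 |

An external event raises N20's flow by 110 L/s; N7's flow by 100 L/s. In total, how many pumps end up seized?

12

Round 1 — N20 at 180 > 160; N7 at 120 > 90. N20, N7 seize.
  N20 sheds 180 L/s to N10, N11, N8: 60 each.
    N10: 90+60 = 150 > 130
    N11: 40+60 = 100 ≤ 110
    N8: 50+60 = 110 ≤ 110
  N7 sheds 120 L/s to N14, N23, N25, N3, N6: 24 each.
    N14: 70+24 = 94 ≤ 130
    N23: 10+24 = 34 ≤ 60
    N25: 30+24 = 54 ≤ 110
    N3: 10+24 = 34 ≤ 70
    N6: 70+24 = 94 ≤ 120
Round 2 — N10 seizes.
  N10 sheds 150 L/s to N17, N25: 75 each.
    N17: 10+75 = 85 > 70
    N25: 54+75 = 129 > 110
Round 3 — N17, N25 seize.
  N17 sheds 85 L/s to N6, N8: 42 each (1 lost).
    N6: 94+42 = 136 > 120
    N8: 110+42 = 152 > 110
  N25 sheds 129 L/s to N2, N3: 64 each (1 lost).
    N2: 20+64 = 84 > 80
    N3: 34+64 = 98 > 70
Round 4 — N2, N3, N6, N8 seize.
  N2 sheds 84 L/s: no online neighbours, lost.
  N3 sheds 98 L/s to N23: 98 each.
    N23: 34+98 = 132 > 60
  N6 sheds 136 L/s: no online neighbours, lost.
  N8 sheds 152 L/s to N23: 152 each.
    N23: 132+152 = 284 > 60
Round 5 — N23 seizes.
  N23 sheds 284 L/s to N14: 284 each.
    N14: 94+284 = 378 > 130
Round 6 — N14 seizes.
  N14 sheds 378 L/s to N11: 378 each.
    N11: 100+378 = 478 > 110
Round 7 — N11 seizes.
  N11 sheds 478 L/s: no online neighbours, lost.
No further seizures.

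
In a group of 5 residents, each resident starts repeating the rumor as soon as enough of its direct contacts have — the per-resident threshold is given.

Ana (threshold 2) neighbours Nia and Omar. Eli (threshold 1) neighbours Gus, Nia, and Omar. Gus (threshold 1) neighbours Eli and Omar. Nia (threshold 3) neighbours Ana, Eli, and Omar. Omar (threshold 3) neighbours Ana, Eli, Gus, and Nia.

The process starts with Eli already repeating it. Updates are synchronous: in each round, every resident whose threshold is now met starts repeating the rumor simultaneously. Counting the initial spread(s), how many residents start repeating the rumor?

2

Round 1 — Eli starts repeating the rumor (initial).
Round 2 — checking thresholds:
  Gus: 1 of 2 neighbours ≥ 1, starts repeating the rumor.
  Nia: 1 of 3 neighbours < 3, not yet.
  Omar: 1 of 4 neighbours < 3, not yet.
Round 3 — no new spreads; cascade stops.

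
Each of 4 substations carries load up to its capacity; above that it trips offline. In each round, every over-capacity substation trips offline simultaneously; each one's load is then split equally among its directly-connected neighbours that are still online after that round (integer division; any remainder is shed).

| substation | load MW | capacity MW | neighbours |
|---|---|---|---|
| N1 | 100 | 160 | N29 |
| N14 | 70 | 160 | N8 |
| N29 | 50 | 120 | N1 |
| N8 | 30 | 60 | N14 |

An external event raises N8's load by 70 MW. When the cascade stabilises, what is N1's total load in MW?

Round 1 — N8 at 100 > 60. N8 trips offline.
  N8 sheds 100 MW to N14: 100 each.
    N14: 70+100 = 170 > 160
Round 2 — N14 trips offline.
  N14 sheds 170 MW: no online neighbours, lost.
No further trips.

100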